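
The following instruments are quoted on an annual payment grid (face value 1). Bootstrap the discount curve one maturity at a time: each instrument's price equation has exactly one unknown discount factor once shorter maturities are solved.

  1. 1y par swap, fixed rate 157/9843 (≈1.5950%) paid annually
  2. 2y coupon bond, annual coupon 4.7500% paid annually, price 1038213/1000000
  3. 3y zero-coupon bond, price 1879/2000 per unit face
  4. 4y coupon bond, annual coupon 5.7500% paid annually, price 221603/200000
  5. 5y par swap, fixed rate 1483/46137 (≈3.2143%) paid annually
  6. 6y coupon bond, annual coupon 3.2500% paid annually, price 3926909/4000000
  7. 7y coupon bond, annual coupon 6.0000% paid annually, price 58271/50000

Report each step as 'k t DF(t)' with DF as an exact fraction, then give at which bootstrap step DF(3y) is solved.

step 1 [1y] swap r/1=157/9843: DF=(1 − 157/9843·(0))/(1+157/9843) = 9843/10000 ≈ 0.984300
step 2 [2y] bond c/1=19/400: DF=(1038213/1000000 − 19/400·(0.984300))/(1+19/400) = 1893/2000 ≈ 0.946500
step 3 [3y] zero: DF = P = 1879/2000 ≈ 0.939500
step 4 [4y] bond c/1=23/400: DF=(221603/200000 − 23/400·(0.984300+0.946500+0.939500))/(1+23/400) = 8917/10000 ≈ 0.891700
step 5 [5y] swap r/1=1483/46137: DF=(1 − 1483/46137·(0.984300+0.946500+0.939500+0.891700))/(1+1483/46137) = 8517/10000 ≈ 0.851700
step 6 [6y] bond c/1=13/400: DF=(3926909/4000000 − 13/400·(0.984300+0.946500+0.939500+0.891700+0.851700))/(1+13/400) = 1007/1250 ≈ 0.805600
step 7 [7y] bond c/1=3/50: DF=(58271/50000 − 3/50·(0.984300+0.946500+0.939500+0.891700+0.851700+0.805600))/(1+3/50) = 7927/10000 ≈ 0.792700

1 1 9843/10000
2 2 1893/2000
3 3 1879/2000
4 4 8917/10000
5 5 8517/10000
6 6 1007/1250
7 7 7927/10000
DF(3y) is solved at step 3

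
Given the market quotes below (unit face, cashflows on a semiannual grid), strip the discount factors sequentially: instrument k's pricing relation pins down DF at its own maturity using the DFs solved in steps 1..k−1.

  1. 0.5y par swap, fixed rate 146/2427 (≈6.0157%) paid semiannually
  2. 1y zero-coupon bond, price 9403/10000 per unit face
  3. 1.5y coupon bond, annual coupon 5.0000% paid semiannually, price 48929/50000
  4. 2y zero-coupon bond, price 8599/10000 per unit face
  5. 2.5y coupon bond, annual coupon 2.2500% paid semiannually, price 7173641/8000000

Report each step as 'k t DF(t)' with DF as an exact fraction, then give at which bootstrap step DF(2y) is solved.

step 1 [0.5y] swap r/2=73/2427: DF=(1 − 73/2427·(0))/(1+73/2427) = 2427/2500 ≈ 0.970800
step 2 [1y] zero: DF = P = 9403/10000 ≈ 0.940300
step 3 [1.5y] bond c/2=1/40: DF=(48929/50000 − 1/40·(0.970800+0.940300))/(1+1/40) = 9081/10000 ≈ 0.908100
step 4 [2y] zero: DF = P = 8599/10000 ≈ 0.859900
step 5 [2.5y] bond c/2=9/800: DF=(7173641/8000000 − 9/800·(0.970800+0.940300+0.908100+0.859900))/(1+9/800) = 4229/5000 ≈ 0.845800

1 1/2 2427/2500
2 1 9403/10000
3 3/2 9081/10000
4 2 8599/10000
5 5/2 4229/5000
DF(2y) is solved at step 4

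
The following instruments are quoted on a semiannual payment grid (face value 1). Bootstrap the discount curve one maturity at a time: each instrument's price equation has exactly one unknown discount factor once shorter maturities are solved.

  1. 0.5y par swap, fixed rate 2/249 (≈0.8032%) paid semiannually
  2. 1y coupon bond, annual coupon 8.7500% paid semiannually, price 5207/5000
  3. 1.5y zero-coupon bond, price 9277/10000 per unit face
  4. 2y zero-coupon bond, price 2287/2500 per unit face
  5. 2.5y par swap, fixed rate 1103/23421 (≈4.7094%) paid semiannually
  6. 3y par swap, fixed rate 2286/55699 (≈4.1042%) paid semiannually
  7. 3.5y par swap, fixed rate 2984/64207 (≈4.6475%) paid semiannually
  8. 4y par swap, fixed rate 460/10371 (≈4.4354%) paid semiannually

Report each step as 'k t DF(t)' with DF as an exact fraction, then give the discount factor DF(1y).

step 1 [0.5y] swap r/2=1/249: DF=(1 − 1/249·(0))/(1+1/249) = 249/250 ≈ 0.996000
step 2 [1y] bond c/2=7/160: DF=(5207/5000 − 7/160·(0.996000))/(1+7/160) = 239/250 ≈ 0.956000
step 3 [1.5y] zero: DF = P = 9277/10000 ≈ 0.927700
step 4 [2y] zero: DF = P = 2287/2500 ≈ 0.914800
step 5 [2.5y] swap r/2=1103/46842: DF=(1 − 1103/46842·(0.996000+0.956000+0.927700+0.914800))/(1+1103/46842) = 8897/10000 ≈ 0.889700
step 6 [3y] swap r/2=1143/55699: DF=(1 − 1143/55699·(0.996000+0.956000+0.927700+0.914800+0.889700))/(1+1143/55699) = 8857/10000 ≈ 0.885700
step 7 [3.5y] swap r/2=1492/64207: DF=(1 − 1492/64207·(0.996000+0.956000+0.927700+0.914800+0.889700+0.885700))/(1+1492/64207) = 2127/2500 ≈ 0.850800
step 8 [4y] swap r/2=230/10371: DF=(1 − 230/10371·(0.996000+0.956000+0.927700+0.914800+0.889700+0.885700+0.850800))/(1+230/10371) = 839/1000 ≈ 0.839000

1 1/2 249/250
2 1 239/250
3 3/2 9277/10000
4 2 2287/2500
5 5/2 8897/10000
6 3 8857/10000
7 7/2 2127/2500
8 4 839/1000
DF(1y) = 239/250 ≈ 0.956000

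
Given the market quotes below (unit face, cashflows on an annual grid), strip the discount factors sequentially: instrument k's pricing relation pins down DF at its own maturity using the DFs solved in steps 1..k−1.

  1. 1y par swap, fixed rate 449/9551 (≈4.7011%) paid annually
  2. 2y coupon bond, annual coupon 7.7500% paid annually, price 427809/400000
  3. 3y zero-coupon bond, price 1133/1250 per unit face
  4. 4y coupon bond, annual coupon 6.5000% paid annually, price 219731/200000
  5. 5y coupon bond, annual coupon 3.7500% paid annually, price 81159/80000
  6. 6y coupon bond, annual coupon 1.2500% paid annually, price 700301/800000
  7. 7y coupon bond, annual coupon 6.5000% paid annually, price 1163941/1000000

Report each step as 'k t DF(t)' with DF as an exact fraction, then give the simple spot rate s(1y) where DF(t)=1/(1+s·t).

1 1 9551/10000
2 2 9239/10000
3 3 1133/1250
4 4 1077/1250
5 5 423/500
6 6 8091/10000
7 7 7693/10000
s(1y) = (1/(9551/10000) − 1)/(1) = 449/9551 ≈ 4.7011%

step 1 [1y] swap r/1=449/9551: DF=(1 − 449/9551·(0))/(1+449/9551) = 9551/10000 ≈ 0.955100
step 2 [2y] bond c/1=31/400: DF=(427809/400000 − 31/400·(0.955100))/(1+31/400) = 9239/10000 ≈ 0.923900
step 3 [3y] zero: DF = P = 1133/1250 ≈ 0.906400
step 4 [4y] bond c/1=13/200: DF=(219731/200000 − 13/200·(0.955100+0.923900+0.906400))/(1+13/200) = 1077/1250 ≈ 0.861600
step 5 [5y] bond c/1=3/80: DF=(81159/80000 − 3/80·(0.955100+0.923900+0.906400+0.861600))/(1+3/80) = 423/500 ≈ 0.846000
step 6 [6y] bond c/1=1/80: DF=(700301/800000 − 1/80·(0.955100+0.923900+0.906400+0.861600+0.846000))/(1+1/80) = 8091/10000 ≈ 0.809100
step 7 [7y] bond c/1=13/200: DF=(1163941/1000000 − 13/200·(0.955100+0.923900+0.906400+0.861600+0.846000+0.809100))/(1+13/200) = 7693/10000 ≈ 0.769300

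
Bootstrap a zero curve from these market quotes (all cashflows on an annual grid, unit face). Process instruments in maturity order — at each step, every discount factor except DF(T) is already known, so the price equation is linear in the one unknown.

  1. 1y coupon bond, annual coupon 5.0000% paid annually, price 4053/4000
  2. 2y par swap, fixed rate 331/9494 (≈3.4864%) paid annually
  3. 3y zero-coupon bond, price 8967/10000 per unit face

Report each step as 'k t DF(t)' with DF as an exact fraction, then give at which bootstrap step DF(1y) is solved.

1 1 193/200
2 2 4669/5000
3 3 8967/10000
DF(1y) is solved at step 1

step 1 [1y] bond c/1=1/20: DF=(4053/4000 − 1/20·(0))/(1+1/20) = 193/200 ≈ 0.965000
step 2 [2y] swap r/1=331/9494: DF=(1 − 331/9494·(0.965000))/(1+331/9494) = 4669/5000 ≈ 0.933800
step 3 [3y] zero: DF = P = 8967/10000 ≈ 0.896700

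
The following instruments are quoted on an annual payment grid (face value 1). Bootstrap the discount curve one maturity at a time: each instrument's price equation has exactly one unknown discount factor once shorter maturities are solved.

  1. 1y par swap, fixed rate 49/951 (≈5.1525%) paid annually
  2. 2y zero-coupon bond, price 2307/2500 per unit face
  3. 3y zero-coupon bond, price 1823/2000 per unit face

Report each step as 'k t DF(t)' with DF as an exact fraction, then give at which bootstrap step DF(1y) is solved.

1 1 951/1000
2 2 2307/2500
3 3 1823/2000
DF(1y) is solved at step 1

step 1 [1y] swap r/1=49/951: DF=(1 − 49/951·(0))/(1+49/951) = 951/1000 ≈ 0.951000
step 2 [2y] zero: DF = P = 2307/2500 ≈ 0.922800
step 3 [3y] zero: DF = P = 1823/2000 ≈ 0.911500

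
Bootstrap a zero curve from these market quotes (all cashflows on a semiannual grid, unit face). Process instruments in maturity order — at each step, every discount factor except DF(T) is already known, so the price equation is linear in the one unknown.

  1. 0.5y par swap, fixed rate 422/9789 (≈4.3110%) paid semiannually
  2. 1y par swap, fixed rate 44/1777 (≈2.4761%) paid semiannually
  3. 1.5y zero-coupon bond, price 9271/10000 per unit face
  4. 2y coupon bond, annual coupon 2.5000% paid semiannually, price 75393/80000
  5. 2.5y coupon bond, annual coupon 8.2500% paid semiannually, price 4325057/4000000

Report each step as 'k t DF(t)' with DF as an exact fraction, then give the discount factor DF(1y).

1 1/2 9789/10000
2 1 4879/5000
3 3/2 9271/10000
4 2 1119/1250
5 5/2 1111/1250
DF(1y) = 4879/5000 ≈ 0.975800

step 1 [0.5y] swap r/2=211/9789: DF=(1 − 211/9789·(0))/(1+211/9789) = 9789/10000 ≈ 0.978900
step 2 [1y] swap r/2=22/1777: DF=(1 − 22/1777·(0.978900))/(1+22/1777) = 4879/5000 ≈ 0.975800
step 3 [1.5y] zero: DF = P = 9271/10000 ≈ 0.927100
step 4 [2y] bond c/2=1/80: DF=(75393/80000 − 1/80·(0.978900+0.975800+0.927100))/(1+1/80) = 1119/1250 ≈ 0.895200
step 5 [2.5y] bond c/2=33/800: DF=(4325057/4000000 − 33/800·(0.978900+0.975800+0.927100+0.895200))/(1+33/800) = 1111/1250 ≈ 0.888800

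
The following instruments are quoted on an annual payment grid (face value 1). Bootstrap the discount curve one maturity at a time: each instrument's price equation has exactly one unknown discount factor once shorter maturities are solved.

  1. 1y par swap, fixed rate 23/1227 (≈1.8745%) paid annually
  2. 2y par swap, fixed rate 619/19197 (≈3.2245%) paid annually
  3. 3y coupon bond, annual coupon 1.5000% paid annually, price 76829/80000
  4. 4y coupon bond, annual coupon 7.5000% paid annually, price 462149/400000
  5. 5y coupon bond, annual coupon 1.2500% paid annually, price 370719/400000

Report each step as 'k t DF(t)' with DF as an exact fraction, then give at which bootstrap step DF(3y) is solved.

1 1 1227/1250
2 2 9381/10000
3 3 4589/5000
4 4 548/625
5 5 1739/2000
DF(3y) is solved at step 3

step 1 [1y] swap r/1=23/1227: DF=(1 − 23/1227·(0))/(1+23/1227) = 1227/1250 ≈ 0.981600
step 2 [2y] swap r/1=619/19197: DF=(1 − 619/19197·(0.981600))/(1+619/19197) = 9381/10000 ≈ 0.938100
step 3 [3y] bond c/1=3/200: DF=(76829/80000 − 3/200·(0.981600+0.938100))/(1+3/200) = 4589/5000 ≈ 0.917800
step 4 [4y] bond c/1=3/40: DF=(462149/400000 − 3/40·(0.981600+0.938100+0.917800))/(1+3/40) = 548/625 ≈ 0.876800
step 5 [5y] bond c/1=1/80: DF=(370719/400000 − 1/80·(0.981600+0.938100+0.917800+0.876800))/(1+1/80) = 1739/2000 ≈ 0.869500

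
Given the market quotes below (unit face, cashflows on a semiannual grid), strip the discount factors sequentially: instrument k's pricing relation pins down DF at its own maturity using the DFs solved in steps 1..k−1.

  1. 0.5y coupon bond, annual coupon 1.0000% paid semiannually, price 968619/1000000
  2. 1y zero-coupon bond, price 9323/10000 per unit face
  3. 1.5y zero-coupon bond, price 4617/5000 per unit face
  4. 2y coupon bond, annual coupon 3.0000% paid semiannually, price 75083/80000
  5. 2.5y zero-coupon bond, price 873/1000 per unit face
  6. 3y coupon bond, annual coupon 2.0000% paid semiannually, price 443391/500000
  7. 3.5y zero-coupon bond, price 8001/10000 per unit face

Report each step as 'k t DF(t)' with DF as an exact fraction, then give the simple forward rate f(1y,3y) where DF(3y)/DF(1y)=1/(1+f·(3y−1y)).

step 1 [0.5y] bond c/2=1/200: DF=(968619/1000000 − 1/200·(0))/(1+1/200) = 4819/5000 ≈ 0.963800
step 2 [1y] zero: DF = P = 9323/10000 ≈ 0.932300
step 3 [1.5y] zero: DF = P = 4617/5000 ≈ 0.923400
step 4 [2y] bond c/2=3/200: DF=(75083/80000 − 3/200·(0.963800+0.932300+0.923400))/(1+3/200) = 883/1000 ≈ 0.883000
step 5 [2.5y] zero: DF = P = 873/1000 ≈ 0.873000
step 6 [3y] bond c/2=1/100: DF=(443391/500000 − 1/100·(0.963800+0.932300+0.923400+0.883000+0.873000))/(1+1/100) = 8327/10000 ≈ 0.832700
step 7 [3.5y] zero: DF = P = 8001/10000 ≈ 0.800100

1 1/2 4819/5000
2 1 9323/10000
3 3/2 4617/5000
4 2 883/1000
5 5/2 873/1000
6 3 8327/10000
7 7/2 8001/10000
f(1y,3y) = ((9323/10000)/(8327/10000) − 1)/(2) = 498/8327 ≈ 5.9805%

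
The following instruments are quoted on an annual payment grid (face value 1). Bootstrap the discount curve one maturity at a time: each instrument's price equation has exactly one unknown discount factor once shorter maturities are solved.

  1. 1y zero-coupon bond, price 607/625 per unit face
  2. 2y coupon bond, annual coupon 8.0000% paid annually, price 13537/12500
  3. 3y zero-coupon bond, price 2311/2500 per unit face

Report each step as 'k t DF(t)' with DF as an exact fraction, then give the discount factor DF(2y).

step 1 [1y] zero: DF = P = 607/625 ≈ 0.971200
step 2 [2y] bond c/1=2/25: DF=(13537/12500 − 2/25·(0.971200))/(1+2/25) = 2327/2500 ≈ 0.930800
step 3 [3y] zero: DF = P = 2311/2500 ≈ 0.924400

1 1 607/625
2 2 2327/2500
3 3 2311/2500
DF(2y) = 2327/2500 ≈ 0.930800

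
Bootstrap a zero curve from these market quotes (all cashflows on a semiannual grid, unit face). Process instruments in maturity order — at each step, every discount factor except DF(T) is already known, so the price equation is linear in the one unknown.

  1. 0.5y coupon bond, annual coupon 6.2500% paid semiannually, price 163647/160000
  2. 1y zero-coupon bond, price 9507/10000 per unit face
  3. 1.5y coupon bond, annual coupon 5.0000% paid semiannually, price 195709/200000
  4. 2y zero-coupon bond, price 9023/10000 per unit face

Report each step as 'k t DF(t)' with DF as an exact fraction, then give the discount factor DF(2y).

1 1/2 4959/5000
2 1 9507/10000
3 3/2 9073/10000
4 2 9023/10000
DF(2y) = 9023/10000 ≈ 0.902300

step 1 [0.5y] bond c/2=1/32: DF=(163647/160000 − 1/32·(0))/(1+1/32) = 4959/5000 ≈ 0.991800
step 2 [1y] zero: DF = P = 9507/10000 ≈ 0.950700
step 3 [1.5y] bond c/2=1/40: DF=(195709/200000 − 1/40·(0.991800+0.950700))/(1+1/40) = 9073/10000 ≈ 0.907300
step 4 [2y] zero: DF = P = 9023/10000 ≈ 0.902300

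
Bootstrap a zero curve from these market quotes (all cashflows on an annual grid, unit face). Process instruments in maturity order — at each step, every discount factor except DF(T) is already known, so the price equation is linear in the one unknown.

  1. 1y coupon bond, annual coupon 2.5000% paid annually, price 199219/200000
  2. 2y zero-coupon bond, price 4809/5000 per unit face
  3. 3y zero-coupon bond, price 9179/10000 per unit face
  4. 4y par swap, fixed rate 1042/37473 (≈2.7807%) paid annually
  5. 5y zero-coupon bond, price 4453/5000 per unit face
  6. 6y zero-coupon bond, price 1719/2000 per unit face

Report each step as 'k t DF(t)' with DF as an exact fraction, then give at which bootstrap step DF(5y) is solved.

step 1 [1y] bond c/1=1/40: DF=(199219/200000 − 1/40·(0))/(1+1/40) = 4859/5000 ≈ 0.971800
step 2 [2y] zero: DF = P = 4809/5000 ≈ 0.961800
step 3 [3y] zero: DF = P = 9179/10000 ≈ 0.917900
step 4 [4y] swap r/1=1042/37473: DF=(1 − 1042/37473·(0.971800+0.961800+0.917900))/(1+1042/37473) = 4479/5000 ≈ 0.895800
step 5 [5y] zero: DF = P = 4453/5000 ≈ 0.890600
step 6 [6y] zero: DF = P = 1719/2000 ≈ 0.859500

1 1 4859/5000
2 2 4809/5000
3 3 9179/10000
4 4 4479/5000
5 5 4453/5000
6 6 1719/2000
DF(5y) is solved at step 5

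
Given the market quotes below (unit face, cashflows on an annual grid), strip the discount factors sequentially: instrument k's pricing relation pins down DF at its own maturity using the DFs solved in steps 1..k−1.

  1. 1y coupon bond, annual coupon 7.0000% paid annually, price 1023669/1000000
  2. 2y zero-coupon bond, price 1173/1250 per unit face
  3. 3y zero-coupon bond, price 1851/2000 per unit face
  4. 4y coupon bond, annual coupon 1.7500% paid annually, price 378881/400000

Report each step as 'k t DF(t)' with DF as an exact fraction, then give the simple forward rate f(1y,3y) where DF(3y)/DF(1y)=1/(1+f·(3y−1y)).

step 1 [1y] bond c/1=7/100: DF=(1023669/1000000 − 7/100·(0))/(1+7/100) = 9567/10000 ≈ 0.956700
step 2 [2y] zero: DF = P = 1173/1250 ≈ 0.938400
step 3 [3y] zero: DF = P = 1851/2000 ≈ 0.925500
step 4 [4y] bond c/1=7/400: DF=(378881/400000 − 7/400·(0.956700+0.938400+0.925500))/(1+7/400) = 1103/1250 ≈ 0.882400

1 1 9567/10000
2 2 1173/1250
3 3 1851/2000
4 4 1103/1250
f(1y,3y) = ((9567/10000)/(1851/2000) − 1)/(2) = 52/3085 ≈ 1.6856%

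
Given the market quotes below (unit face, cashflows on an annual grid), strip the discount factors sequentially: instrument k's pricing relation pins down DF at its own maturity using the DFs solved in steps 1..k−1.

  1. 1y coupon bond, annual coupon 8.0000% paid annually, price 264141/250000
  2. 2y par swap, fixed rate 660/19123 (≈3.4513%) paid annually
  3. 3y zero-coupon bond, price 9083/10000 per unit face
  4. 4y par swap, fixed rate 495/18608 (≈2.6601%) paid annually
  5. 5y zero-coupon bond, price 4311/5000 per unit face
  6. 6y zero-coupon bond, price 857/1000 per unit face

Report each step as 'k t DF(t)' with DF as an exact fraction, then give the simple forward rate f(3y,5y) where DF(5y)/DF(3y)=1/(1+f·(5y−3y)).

1 1 9783/10000
2 2 467/500
3 3 9083/10000
4 4 901/1000
5 5 4311/5000
6 6 857/1000
f(3y,5y) = ((9083/10000)/(4311/5000) − 1)/(2) = 461/17244 ≈ 2.6734%

step 1 [1y] bond c/1=2/25: DF=(264141/250000 − 2/25·(0))/(1+2/25) = 9783/10000 ≈ 0.978300
step 2 [2y] swap r/1=660/19123: DF=(1 − 660/19123·(0.978300))/(1+660/19123) = 467/500 ≈ 0.934000
step 3 [3y] zero: DF = P = 9083/10000 ≈ 0.908300
step 4 [4y] swap r/1=495/18608: DF=(1 − 495/18608·(0.978300+0.934000+0.908300))/(1+495/18608) = 901/1000 ≈ 0.901000
step 5 [5y] zero: DF = P = 4311/5000 ≈ 0.862200
step 6 [6y] zero: DF = P = 857/1000 ≈ 0.857000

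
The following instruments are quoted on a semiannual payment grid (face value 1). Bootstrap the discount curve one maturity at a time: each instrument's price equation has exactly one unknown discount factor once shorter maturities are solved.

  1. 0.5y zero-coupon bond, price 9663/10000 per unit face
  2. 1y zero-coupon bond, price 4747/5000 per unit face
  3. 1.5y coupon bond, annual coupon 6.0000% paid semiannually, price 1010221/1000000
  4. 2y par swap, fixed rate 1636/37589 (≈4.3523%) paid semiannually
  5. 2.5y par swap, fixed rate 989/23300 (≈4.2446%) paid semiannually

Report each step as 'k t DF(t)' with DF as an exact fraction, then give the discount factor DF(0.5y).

1 1/2 9663/10000
2 1 4747/5000
3 3/2 37/40
4 2 4591/5000
5 5/2 9011/10000
DF(0.5y) = 9663/10000 ≈ 0.966300

step 1 [0.5y] zero: DF = P = 9663/10000 ≈ 0.966300
step 2 [1y] zero: DF = P = 4747/5000 ≈ 0.949400
step 3 [1.5y] bond c/2=3/100: DF=(1010221/1000000 − 3/100·(0.966300+0.949400))/(1+3/100) = 37/40 ≈ 0.925000
step 4 [2y] swap r/2=818/37589: DF=(1 − 818/37589·(0.966300+0.949400+0.925000))/(1+818/37589) = 4591/5000 ≈ 0.918200
step 5 [2.5y] swap r/2=989/46600: DF=(1 − 989/46600·(0.966300+0.949400+0.925000+0.918200))/(1+989/46600) = 9011/10000 ≈ 0.901100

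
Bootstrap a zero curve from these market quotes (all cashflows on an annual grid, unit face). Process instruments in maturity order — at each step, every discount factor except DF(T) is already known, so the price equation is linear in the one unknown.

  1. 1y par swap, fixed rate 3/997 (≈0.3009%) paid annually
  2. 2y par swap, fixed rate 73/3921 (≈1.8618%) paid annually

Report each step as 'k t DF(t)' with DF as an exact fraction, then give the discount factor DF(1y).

1 1 997/1000
2 2 1927/2000
DF(1y) = 997/1000 ≈ 0.997000

step 1 [1y] swap r/1=3/997: DF=(1 − 3/997·(0))/(1+3/997) = 997/1000 ≈ 0.997000
step 2 [2y] swap r/1=73/3921: DF=(1 − 73/3921·(0.997000))/(1+73/3921) = 1927/2000 ≈ 0.963500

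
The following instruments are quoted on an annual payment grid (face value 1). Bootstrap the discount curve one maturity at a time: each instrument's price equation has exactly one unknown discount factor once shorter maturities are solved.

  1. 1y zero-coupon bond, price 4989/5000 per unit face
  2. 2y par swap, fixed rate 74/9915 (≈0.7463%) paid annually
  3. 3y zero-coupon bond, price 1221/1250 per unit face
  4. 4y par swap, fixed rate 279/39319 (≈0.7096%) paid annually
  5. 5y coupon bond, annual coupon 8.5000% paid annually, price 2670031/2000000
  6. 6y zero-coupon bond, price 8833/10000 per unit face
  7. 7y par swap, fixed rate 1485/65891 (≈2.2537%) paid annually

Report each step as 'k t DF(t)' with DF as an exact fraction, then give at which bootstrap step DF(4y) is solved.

1 1 4989/5000
2 2 2463/2500
3 3 1221/1250
4 4 9721/10000
5 5 1153/1250
6 6 8833/10000
7 7 1703/2000
DF(4y) is solved at step 4

step 1 [1y] zero: DF = P = 4989/5000 ≈ 0.997800
step 2 [2y] swap r/1=74/9915: DF=(1 − 74/9915·(0.997800))/(1+74/9915) = 2463/2500 ≈ 0.985200
step 3 [3y] zero: DF = P = 1221/1250 ≈ 0.976800
step 4 [4y] swap r/1=279/39319: DF=(1 − 279/39319·(0.997800+0.985200+0.976800))/(1+279/39319) = 9721/10000 ≈ 0.972100
step 5 [5y] bond c/1=17/200: DF=(2670031/2000000 − 17/200·(0.997800+0.985200+0.976800+0.972100))/(1+17/200) = 1153/1250 ≈ 0.922400
step 6 [6y] zero: DF = P = 8833/10000 ≈ 0.883300
step 7 [7y] swap r/1=1485/65891: DF=(1 − 1485/65891·(0.997800+0.985200+0.976800+0.972100+0.922400+0.883300))/(1+1485/65891) = 1703/2000 ≈ 0.851500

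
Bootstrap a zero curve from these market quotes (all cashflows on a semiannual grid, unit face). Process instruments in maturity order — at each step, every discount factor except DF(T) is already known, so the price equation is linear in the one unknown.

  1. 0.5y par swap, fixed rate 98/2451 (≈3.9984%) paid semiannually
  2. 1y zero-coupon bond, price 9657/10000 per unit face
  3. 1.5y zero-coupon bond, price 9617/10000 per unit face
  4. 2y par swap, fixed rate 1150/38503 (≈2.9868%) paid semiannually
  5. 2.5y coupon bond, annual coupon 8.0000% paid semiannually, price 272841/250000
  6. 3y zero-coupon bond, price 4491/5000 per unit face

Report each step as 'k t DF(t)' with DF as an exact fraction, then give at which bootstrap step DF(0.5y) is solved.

1 1/2 2451/2500
2 1 9657/10000
3 3/2 9617/10000
4 2 377/400
5 5/2 9013/10000
6 3 4491/5000
DF(0.5y) is solved at step 1

step 1 [0.5y] swap r/2=49/2451: DF=(1 − 49/2451·(0))/(1+49/2451) = 2451/2500 ≈ 0.980400
step 2 [1y] zero: DF = P = 9657/10000 ≈ 0.965700
step 3 [1.5y] zero: DF = P = 9617/10000 ≈ 0.961700
step 4 [2y] swap r/2=575/38503: DF=(1 − 575/38503·(0.980400+0.965700+0.961700))/(1+575/38503) = 377/400 ≈ 0.942500
step 5 [2.5y] bond c/2=1/25: DF=(272841/250000 − 1/25·(0.980400+0.965700+0.961700+0.942500))/(1+1/25) = 9013/10000 ≈ 0.901300
step 6 [3y] zero: DF = P = 4491/5000 ≈ 0.898200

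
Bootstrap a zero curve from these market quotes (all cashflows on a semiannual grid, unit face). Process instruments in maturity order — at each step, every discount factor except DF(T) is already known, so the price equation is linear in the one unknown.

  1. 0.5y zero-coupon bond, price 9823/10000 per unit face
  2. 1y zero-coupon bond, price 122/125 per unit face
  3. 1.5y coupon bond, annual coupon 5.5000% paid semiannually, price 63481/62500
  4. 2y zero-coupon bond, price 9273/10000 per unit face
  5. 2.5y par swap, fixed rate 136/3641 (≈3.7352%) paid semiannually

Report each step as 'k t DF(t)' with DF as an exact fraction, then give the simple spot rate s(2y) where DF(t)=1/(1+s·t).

1 1/2 9823/10000
2 1 122/125
3 3/2 9361/10000
4 2 9273/10000
5 5/2 2279/2500
s(2y) = (1/(9273/10000) − 1)/(2) = 727/18546 ≈ 3.9200%

step 1 [0.5y] zero: DF = P = 9823/10000 ≈ 0.982300
step 2 [1y] zero: DF = P = 122/125 ≈ 0.976000
step 3 [1.5y] bond c/2=11/400: DF=(63481/62500 − 11/400·(0.982300+0.976000))/(1+11/400) = 9361/10000 ≈ 0.936100
step 4 [2y] zero: DF = P = 9273/10000 ≈ 0.927300
step 5 [2.5y] swap r/2=68/3641: DF=(1 − 68/3641·(0.982300+0.976000+0.936100+0.927300))/(1+68/3641) = 2279/2500 ≈ 0.911600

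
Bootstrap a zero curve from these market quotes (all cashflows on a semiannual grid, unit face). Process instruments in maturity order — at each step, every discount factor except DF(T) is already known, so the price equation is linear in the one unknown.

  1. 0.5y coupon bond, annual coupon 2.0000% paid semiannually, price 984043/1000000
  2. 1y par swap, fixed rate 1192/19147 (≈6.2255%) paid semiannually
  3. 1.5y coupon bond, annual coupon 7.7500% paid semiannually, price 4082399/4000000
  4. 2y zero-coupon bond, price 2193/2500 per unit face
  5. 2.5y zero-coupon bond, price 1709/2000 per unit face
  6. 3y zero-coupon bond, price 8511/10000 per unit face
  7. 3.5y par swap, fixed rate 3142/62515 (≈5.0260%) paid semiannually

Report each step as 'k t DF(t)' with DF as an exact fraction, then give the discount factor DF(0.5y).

1 1/2 9743/10000
2 1 2351/2500
3 3/2 9111/10000
4 2 2193/2500
5 5/2 1709/2000
6 3 8511/10000
7 7/2 8429/10000
DF(0.5y) = 9743/10000 ≈ 0.974300

step 1 [0.5y] bond c/2=1/100: DF=(984043/1000000 − 1/100·(0))/(1+1/100) = 9743/10000 ≈ 0.974300
step 2 [1y] swap r/2=596/19147: DF=(1 − 596/19147·(0.974300))/(1+596/19147) = 2351/2500 ≈ 0.940400
step 3 [1.5y] bond c/2=31/800: DF=(4082399/4000000 − 31/800·(0.974300+0.940400))/(1+31/800) = 9111/10000 ≈ 0.911100
step 4 [2y] zero: DF = P = 2193/2500 ≈ 0.877200
step 5 [2.5y] zero: DF = P = 1709/2000 ≈ 0.854500
step 6 [3y] zero: DF = P = 8511/10000 ≈ 0.851100
step 7 [3.5y] swap r/2=1571/62515: DF=(1 − 1571/62515·(0.974300+0.940400+0.911100+0.877200+0.854500+0.851100))/(1+1571/62515) = 8429/10000 ≈ 0.842900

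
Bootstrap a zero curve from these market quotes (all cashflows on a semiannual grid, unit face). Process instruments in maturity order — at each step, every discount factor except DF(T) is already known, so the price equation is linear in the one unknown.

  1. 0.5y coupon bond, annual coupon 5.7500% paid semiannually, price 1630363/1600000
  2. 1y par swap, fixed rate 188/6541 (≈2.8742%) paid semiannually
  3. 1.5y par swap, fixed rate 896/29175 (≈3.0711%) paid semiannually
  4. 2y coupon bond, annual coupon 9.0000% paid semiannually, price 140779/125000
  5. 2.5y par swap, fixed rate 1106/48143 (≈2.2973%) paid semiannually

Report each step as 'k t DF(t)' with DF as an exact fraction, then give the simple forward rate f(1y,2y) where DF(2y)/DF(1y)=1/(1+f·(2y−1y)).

1 1/2 1981/2000
2 1 4859/5000
3 3/2 597/625
4 2 9521/10000
5 5/2 9447/10000
f(1y,2y) = ((4859/5000)/(9521/10000) − 1)/(1) = 197/9521 ≈ 2.0691%

step 1 [0.5y] bond c/2=23/800: DF=(1630363/1600000 − 23/800·(0))/(1+23/800) = 1981/2000 ≈ 0.990500
step 2 [1y] swap r/2=94/6541: DF=(1 − 94/6541·(0.990500))/(1+94/6541) = 4859/5000 ≈ 0.971800
step 3 [1.5y] swap r/2=448/29175: DF=(1 − 448/29175·(0.990500+0.971800))/(1+448/29175) = 597/625 ≈ 0.955200
step 4 [2y] bond c/2=9/200: DF=(140779/125000 − 9/200·(0.990500+0.971800+0.955200))/(1+9/200) = 9521/10000 ≈ 0.952100
step 5 [2.5y] swap r/2=553/48143: DF=(1 − 553/48143·(0.990500+0.971800+0.955200+0.952100))/(1+553/48143) = 9447/10000 ≈ 0.944700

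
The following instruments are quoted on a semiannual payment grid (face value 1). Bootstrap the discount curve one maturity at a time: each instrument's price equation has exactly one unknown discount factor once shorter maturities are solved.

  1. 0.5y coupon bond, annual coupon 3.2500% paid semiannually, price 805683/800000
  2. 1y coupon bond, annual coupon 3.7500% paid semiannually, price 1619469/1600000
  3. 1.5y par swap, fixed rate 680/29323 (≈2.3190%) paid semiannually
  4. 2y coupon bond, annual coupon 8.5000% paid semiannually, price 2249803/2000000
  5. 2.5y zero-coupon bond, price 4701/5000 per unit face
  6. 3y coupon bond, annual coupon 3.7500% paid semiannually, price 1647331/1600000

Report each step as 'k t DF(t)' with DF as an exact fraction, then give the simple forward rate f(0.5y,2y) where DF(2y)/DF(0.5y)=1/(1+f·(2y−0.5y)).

1 1/2 991/1000
2 1 9753/10000
3 3/2 483/500
4 2 1919/2000
5 5/2 4701/5000
6 3 9217/10000
f(0.5y,2y) = ((991/1000)/(1919/2000) − 1)/(3/2) = 42/1919 ≈ 2.1886%

step 1 [0.5y] bond c/2=13/800: DF=(805683/800000 − 13/800·(0))/(1+13/800) = 991/1000 ≈ 0.991000
step 2 [1y] bond c/2=3/160: DF=(1619469/1600000 − 3/160·(0.991000))/(1+3/160) = 9753/10000 ≈ 0.975300
step 3 [1.5y] swap r/2=340/29323: DF=(1 − 340/29323·(0.991000+0.975300))/(1+340/29323) = 483/500 ≈ 0.966000
step 4 [2y] bond c/2=17/400: DF=(2249803/2000000 − 17/400·(0.991000+0.975300+0.966000))/(1+17/400) = 1919/2000 ≈ 0.959500
step 5 [2.5y] zero: DF = P = 4701/5000 ≈ 0.940200
step 6 [3y] bond c/2=3/160: DF=(1647331/1600000 − 3/160·(0.991000+0.975300+0.966000+0.959500+0.940200))/(1+3/160) = 9217/10000 ≈ 0.921700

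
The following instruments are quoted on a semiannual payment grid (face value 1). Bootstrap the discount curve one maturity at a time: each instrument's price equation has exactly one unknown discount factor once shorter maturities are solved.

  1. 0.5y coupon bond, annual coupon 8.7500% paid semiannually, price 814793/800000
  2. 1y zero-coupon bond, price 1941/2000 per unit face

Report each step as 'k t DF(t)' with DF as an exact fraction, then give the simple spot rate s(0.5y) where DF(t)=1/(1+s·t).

1 1/2 4879/5000
2 1 1941/2000
s(0.5y) = (1/(4879/5000) − 1)/(1/2) = 242/4879 ≈ 4.9600%

step 1 [0.5y] bond c/2=7/160: DF=(814793/800000 − 7/160·(0))/(1+7/160) = 4879/5000 ≈ 0.975800
step 2 [1y] zero: DF = P = 1941/2000 ≈ 0.970500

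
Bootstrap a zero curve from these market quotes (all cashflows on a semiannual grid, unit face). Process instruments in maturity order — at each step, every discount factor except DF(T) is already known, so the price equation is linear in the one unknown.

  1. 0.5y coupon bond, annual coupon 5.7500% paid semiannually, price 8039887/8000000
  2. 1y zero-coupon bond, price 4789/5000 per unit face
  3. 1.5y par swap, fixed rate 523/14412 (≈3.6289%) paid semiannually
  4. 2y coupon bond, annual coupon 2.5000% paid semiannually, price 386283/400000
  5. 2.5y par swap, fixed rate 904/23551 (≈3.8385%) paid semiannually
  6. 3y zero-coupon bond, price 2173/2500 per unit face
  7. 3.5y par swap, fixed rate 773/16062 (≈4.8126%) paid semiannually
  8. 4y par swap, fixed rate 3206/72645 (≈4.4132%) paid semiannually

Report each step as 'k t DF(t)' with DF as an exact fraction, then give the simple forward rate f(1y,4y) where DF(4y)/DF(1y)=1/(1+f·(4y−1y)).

1 1/2 9769/10000
2 1 4789/5000
3 3/2 9477/10000
4 2 4591/5000
5 5/2 1137/1250
6 3 2173/2500
7 7/2 4227/5000
8 4 8397/10000
f(1y,4y) = ((4789/5000)/(8397/10000) − 1)/(3) = 1181/25191 ≈ 4.6882%

step 1 [0.5y] bond c/2=23/800: DF=(8039887/8000000 − 23/800·(0))/(1+23/800) = 9769/10000 ≈ 0.976900
step 2 [1y] zero: DF = P = 4789/5000 ≈ 0.957800
step 3 [1.5y] swap r/2=523/28824: DF=(1 − 523/28824·(0.976900+0.957800))/(1+523/28824) = 9477/10000 ≈ 0.947700
step 4 [2y] bond c/2=1/80: DF=(386283/400000 − 1/80·(0.976900+0.957800+0.947700))/(1+1/80) = 4591/5000 ≈ 0.918200
step 5 [2.5y] swap r/2=452/23551: DF=(1 − 452/23551·(0.976900+0.957800+0.947700+0.918200))/(1+452/23551) = 1137/1250 ≈ 0.909600
step 6 [3y] zero: DF = P = 2173/2500 ≈ 0.869200
step 7 [3.5y] swap r/2=773/32124: DF=(1 − 773/32124·(0.976900+0.957800+0.947700+0.918200+0.909600+0.869200))/(1+773/32124) = 4227/5000 ≈ 0.845400
step 8 [4y] swap r/2=1603/72645: DF=(1 − 1603/72645·(0.976900+0.957800+0.947700+0.918200+0.909600+0.869200+0.845400))/(1+1603/72645) = 8397/10000 ≈ 0.839700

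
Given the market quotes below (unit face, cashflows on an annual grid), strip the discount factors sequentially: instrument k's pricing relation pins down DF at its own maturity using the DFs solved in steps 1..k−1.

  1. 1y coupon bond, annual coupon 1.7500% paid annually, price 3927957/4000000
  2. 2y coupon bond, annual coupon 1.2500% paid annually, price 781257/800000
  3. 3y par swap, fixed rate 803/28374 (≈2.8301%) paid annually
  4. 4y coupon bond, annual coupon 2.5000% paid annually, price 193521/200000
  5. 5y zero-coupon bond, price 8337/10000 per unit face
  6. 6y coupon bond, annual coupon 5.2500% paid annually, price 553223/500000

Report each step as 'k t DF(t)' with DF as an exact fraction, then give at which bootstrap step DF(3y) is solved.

1 1 9651/10000
2 2 4763/5000
3 3 9197/10000
4 4 2187/2500
5 5 8337/10000
6 6 1649/2000
DF(3y) is solved at step 3

step 1 [1y] bond c/1=7/400: DF=(3927957/4000000 − 7/400·(0))/(1+7/400) = 9651/10000 ≈ 0.965100
step 2 [2y] bond c/1=1/80: DF=(781257/800000 − 1/80·(0.965100))/(1+1/80) = 4763/5000 ≈ 0.952600
step 3 [3y] swap r/1=803/28374: DF=(1 − 803/28374·(0.965100+0.952600))/(1+803/28374) = 9197/10000 ≈ 0.919700
step 4 [4y] bond c/1=1/40: DF=(193521/200000 − 1/40·(0.965100+0.952600+0.919700))/(1+1/40) = 2187/2500 ≈ 0.874800
step 5 [5y] zero: DF = P = 8337/10000 ≈ 0.833700
step 6 [6y] bond c/1=21/400: DF=(553223/500000 − 21/400·(0.965100+0.952600+0.919700+0.874800+0.833700))/(1+21/400) = 1649/2000 ≈ 0.824500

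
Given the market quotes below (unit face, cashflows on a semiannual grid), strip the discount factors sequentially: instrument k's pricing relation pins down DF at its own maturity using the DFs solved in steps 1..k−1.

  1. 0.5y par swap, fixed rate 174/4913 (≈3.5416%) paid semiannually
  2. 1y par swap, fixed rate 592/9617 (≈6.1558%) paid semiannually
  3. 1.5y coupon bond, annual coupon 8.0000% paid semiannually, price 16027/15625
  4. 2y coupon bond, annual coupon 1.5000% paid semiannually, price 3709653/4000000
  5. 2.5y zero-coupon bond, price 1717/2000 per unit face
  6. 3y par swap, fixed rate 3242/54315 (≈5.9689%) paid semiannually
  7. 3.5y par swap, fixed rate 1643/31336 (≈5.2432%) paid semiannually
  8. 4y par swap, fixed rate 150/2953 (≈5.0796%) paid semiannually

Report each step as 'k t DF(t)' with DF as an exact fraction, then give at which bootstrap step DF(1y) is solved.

step 1 [0.5y] swap r/2=87/4913: DF=(1 − 87/4913·(0))/(1+87/4913) = 4913/5000 ≈ 0.982600
step 2 [1y] swap r/2=296/9617: DF=(1 − 296/9617·(0.982600))/(1+296/9617) = 588/625 ≈ 0.940800
step 3 [1.5y] bond c/2=1/25: DF=(16027/15625 − 1/25·(0.982600+0.940800))/(1+1/25) = 9123/10000 ≈ 0.912300
step 4 [2y] bond c/2=3/400: DF=(3709653/4000000 − 3/400·(0.982600+0.940800+0.912300))/(1+3/400) = 4497/5000 ≈ 0.899400
step 5 [2.5y] zero: DF = P = 1717/2000 ≈ 0.858500
step 6 [3y] swap r/2=1621/54315: DF=(1 − 1621/54315·(0.982600+0.940800+0.912300+0.899400+0.858500))/(1+1621/54315) = 8379/10000 ≈ 0.837900
step 7 [3.5y] swap r/2=1643/62672: DF=(1 − 1643/62672·(0.982600+0.940800+0.912300+0.899400+0.858500+0.837900))/(1+1643/62672) = 8357/10000 ≈ 0.835700
step 8 [4y] swap r/2=75/2953: DF=(1 − 75/2953·(0.982600+0.940800+0.912300+0.899400+0.858500+0.837900+0.835700))/(1+75/2953) = 41/50 ≈ 0.820000

1 1/2 4913/5000
2 1 588/625
3 3/2 9123/10000
4 2 4497/5000
5 5/2 1717/2000
6 3 8379/10000
7 7/2 8357/10000
8 4 41/50
DF(1y) is solved at step 2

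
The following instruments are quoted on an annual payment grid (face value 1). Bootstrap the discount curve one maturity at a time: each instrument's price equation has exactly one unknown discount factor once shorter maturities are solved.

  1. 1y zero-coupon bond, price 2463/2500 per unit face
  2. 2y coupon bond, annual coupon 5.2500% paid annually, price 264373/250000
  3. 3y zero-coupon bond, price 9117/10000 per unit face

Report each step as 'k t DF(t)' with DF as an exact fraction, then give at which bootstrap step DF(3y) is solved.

1 1 2463/2500
2 2 2389/2500
3 3 9117/10000
DF(3y) is solved at step 3

step 1 [1y] zero: DF = P = 2463/2500 ≈ 0.985200
step 2 [2y] bond c/1=21/400: DF=(264373/250000 − 21/400·(0.985200))/(1+21/400) = 2389/2500 ≈ 0.955600
step 3 [3y] zero: DF = P = 9117/10000 ≈ 0.911700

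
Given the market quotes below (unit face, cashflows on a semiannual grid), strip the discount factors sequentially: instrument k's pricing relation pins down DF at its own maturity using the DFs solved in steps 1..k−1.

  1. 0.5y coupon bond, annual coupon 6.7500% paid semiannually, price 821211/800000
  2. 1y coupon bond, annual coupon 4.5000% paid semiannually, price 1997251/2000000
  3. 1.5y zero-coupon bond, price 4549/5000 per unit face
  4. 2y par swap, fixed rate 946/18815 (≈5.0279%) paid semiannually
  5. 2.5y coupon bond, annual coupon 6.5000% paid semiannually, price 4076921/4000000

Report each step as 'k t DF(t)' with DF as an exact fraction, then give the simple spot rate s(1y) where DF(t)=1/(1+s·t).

step 1 [0.5y] bond c/2=27/800: DF=(821211/800000 − 27/800·(0))/(1+27/800) = 993/1000 ≈ 0.993000
step 2 [1y] bond c/2=9/400: DF=(1997251/2000000 − 9/400·(0.993000))/(1+9/400) = 2387/2500 ≈ 0.954800
step 3 [1.5y] zero: DF = P = 4549/5000 ≈ 0.909800
step 4 [2y] swap r/2=473/18815: DF=(1 − 473/18815·(0.993000+0.954800+0.909800))/(1+473/18815) = 4527/5000 ≈ 0.905400
step 5 [2.5y] bond c/2=13/400: DF=(4076921/4000000 − 13/400·(0.993000+0.954800+0.909800+0.905400))/(1+13/400) = 8687/10000 ≈ 0.868700

1 1/2 993/1000
2 1 2387/2500
3 3/2 4549/5000
4 2 4527/5000
5 5/2 8687/10000
s(1y) = (1/(2387/2500) − 1)/(1) = 113/2387 ≈ 4.7340%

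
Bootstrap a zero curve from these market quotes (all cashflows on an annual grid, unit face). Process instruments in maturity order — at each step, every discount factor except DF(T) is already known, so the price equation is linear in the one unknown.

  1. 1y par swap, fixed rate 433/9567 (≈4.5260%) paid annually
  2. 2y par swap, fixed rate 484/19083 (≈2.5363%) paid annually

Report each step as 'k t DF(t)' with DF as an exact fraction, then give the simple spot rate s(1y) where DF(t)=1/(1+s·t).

step 1 [1y] swap r/1=433/9567: DF=(1 − 433/9567·(0))/(1+433/9567) = 9567/10000 ≈ 0.956700
step 2 [2y] swap r/1=484/19083: DF=(1 − 484/19083·(0.956700))/(1+484/19083) = 2379/2500 ≈ 0.951600

1 1 9567/10000
2 2 2379/2500
s(1y) = (1/(9567/10000) − 1)/(1) = 433/9567 ≈ 4.5260%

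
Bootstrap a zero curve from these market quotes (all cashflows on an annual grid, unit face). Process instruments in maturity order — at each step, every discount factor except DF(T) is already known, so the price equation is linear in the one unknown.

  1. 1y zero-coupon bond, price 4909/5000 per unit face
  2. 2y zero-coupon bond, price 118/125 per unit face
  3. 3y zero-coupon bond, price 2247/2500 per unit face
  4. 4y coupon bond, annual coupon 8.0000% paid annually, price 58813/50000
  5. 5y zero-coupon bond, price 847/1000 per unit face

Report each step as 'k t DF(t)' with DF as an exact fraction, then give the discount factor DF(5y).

step 1 [1y] zero: DF = P = 4909/5000 ≈ 0.981800
step 2 [2y] zero: DF = P = 118/125 ≈ 0.944000
step 3 [3y] zero: DF = P = 2247/2500 ≈ 0.898800
step 4 [4y] bond c/1=2/25: DF=(58813/50000 − 2/25·(0.981800+0.944000+0.898800))/(1+2/25) = 8799/10000 ≈ 0.879900
step 5 [5y] zero: DF = P = 847/1000 ≈ 0.847000

1 1 4909/5000
2 2 118/125
3 3 2247/2500
4 4 8799/10000
5 5 847/1000
DF(5y) = 847/1000 ≈ 0.847000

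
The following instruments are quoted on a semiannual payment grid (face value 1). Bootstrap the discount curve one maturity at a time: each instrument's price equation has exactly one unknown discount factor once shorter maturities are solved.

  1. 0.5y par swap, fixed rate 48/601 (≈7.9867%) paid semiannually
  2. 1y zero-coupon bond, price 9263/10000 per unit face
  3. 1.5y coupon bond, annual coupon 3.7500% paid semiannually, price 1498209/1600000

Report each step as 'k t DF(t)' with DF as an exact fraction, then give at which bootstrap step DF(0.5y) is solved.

step 1 [0.5y] swap r/2=24/601: DF=(1 − 24/601·(0))/(1+24/601) = 601/625 ≈ 0.961600
step 2 [1y] zero: DF = P = 9263/10000 ≈ 0.926300
step 3 [1.5y] bond c/2=3/160: DF=(1498209/1600000 − 3/160·(0.961600+0.926300))/(1+3/160) = 2211/2500 ≈ 0.884400

1 1/2 601/625
2 1 9263/10000
3 3/2 2211/2500
DF(0.5y) is solved at step 1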